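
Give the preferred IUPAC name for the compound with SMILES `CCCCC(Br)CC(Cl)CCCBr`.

1,6-dibromo-4-chlorodecane

The longest carbon chain is 10 atoms: the parent is decane.
Number the chain so that the substituent locant set {1,4,6} is lower than {5,7,10} at the first point of difference.
That gives bromo groups at C-1 and C-6; a chloro group at C-4.
The substituents are ordered alphabetically, ignoring any di-/tri- multipliers.
Assembling the pieces gives 1,6-dibromo-4-chlorodecane.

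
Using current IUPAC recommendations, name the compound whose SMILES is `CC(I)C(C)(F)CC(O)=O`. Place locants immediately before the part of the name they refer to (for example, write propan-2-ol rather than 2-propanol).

3-fluoro-4-iodo-3-methylpentanoic acid

The longest carbon chain that includes the –COOH group has 5 carbons, so the parent hydride is pentane.
The highest-priority functional group is a carboxylic acid (terminal –COOH), so the name ends in -oic acid.
Choose the numbering such that the carboxylic acid carbon is C-1 by definition.
With this numbering: a fluoro group at C-3; an iodo group at C-4; a methyl group at C-3.
Prefixes are listed alphabetically: fluoro, iodo, methyl.
Putting it together: 3-fluoro-4-iodo-3-methylpentanoic acid.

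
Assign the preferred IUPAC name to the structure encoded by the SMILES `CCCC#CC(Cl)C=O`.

2-chlorohept-3-ynal

Counting along the main chain through the –CHO group and the multiple bond gives 7 carbons: the parent is heptane.
The highest-priority functional group is an aldehyde (terminal –CHO), so the name ends in -al.
A C≡C triple bond in the chain gives the infix -yne-.
Choose the numbering such that the aldehyde carbon is C-1 by definition.
This places the triple bond between C-3 and C-4; a chloro group at C-2.
The name is 2-chlorohept-3-ynal.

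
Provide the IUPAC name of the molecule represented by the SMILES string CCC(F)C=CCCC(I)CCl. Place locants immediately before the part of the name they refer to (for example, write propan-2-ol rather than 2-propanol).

Counting along the main chain through the multiple bond gives 9 carbons: the parent is nonane.
The chain contains a C=C double bond, so the unsaturation ending is -ene.
The numbering direction is chosen so that numbering from this end puts the double bond at C-4 rather than C-5.
This places the double bond between C-4 and C-5; a chloro group at C-9; a fluoro group at C-3; an iodo group at C-8.
Prefixes are listed alphabetically: chloro, fluoro, iodo.
The name is 9-chloro-3-fluoro-8-iodonon-4-ene.

9-chloro-3-fluoro-8-iodonon-4-ene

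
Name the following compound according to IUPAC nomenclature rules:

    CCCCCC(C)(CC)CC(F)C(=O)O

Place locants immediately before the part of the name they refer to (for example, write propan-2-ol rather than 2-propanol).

4-ethyl-2-fluoro-4-methylnonanoic acid

The longest carbon chain that includes the –COOH group has 9 carbons, so the parent hydride is nonane.
The principal characteristic group is a carboxylic acid (terminal –COOH), named with the suffix -oic acid.
Number the chain so that the carboxylic acid carbon is C-1 by definition.
That gives an ethyl group at C-4; a fluoro group at C-2; a methyl group at C-4.
Substituent prefixes are cited in alphabetical order (multiplying prefixes like di-/tri- are ignored for ordering).
The name is 4-ethyl-2-fluoro-4-methylnonanoic acid.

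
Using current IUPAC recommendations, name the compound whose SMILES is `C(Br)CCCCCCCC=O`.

The longest chain bearing the –CHO group is 9 carbons long (nonane).
An aldehyde (terminal –CHO) is the principal characteristic group, giving the suffix -al.
Choose the numbering such that the aldehyde carbon is C-1 by definition.
This places a bromo group at C-9.
Assembling the pieces gives 9-bromononanal.

9-bromononanal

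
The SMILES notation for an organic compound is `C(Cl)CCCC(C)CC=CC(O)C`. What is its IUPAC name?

The longest carbon chain that includes the –OH group and the multiple bond has 10 carbons, so the parent hydride is decane.
An alcohol (–OH) is the principal characteristic group, giving the suffix -ol.
A C=C double bond in the chain gives the infix -ene-.
The numbering direction is chosen so that numbering from this end puts the hydroxyl group at C-2 rather than C-9.
With this numbering: the hydroxyl at C-2; the double bond between C-3 and C-4; a chloro group at C-10; a methyl group at C-6.
Prefixes are listed alphabetically: chloro, methyl.
Assembling the pieces gives 10-chloro-6-methyldec-3-en-2-ol.

10-chloro-6-methyldec-3-en-2-ol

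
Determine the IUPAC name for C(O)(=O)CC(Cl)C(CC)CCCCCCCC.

Counting along the main chain through the –COOH group gives 12 carbons: the parent is dodecane.
The highest-priority functional group is a carboxylic acid (terminal –COOH), so the name ends in -oic acid.
Number the chain so that the carboxylic acid carbon is C-1 by definition.
This places a chloro group at C-3; an ethyl group at C-4.
Prefixes are listed alphabetically: chloro, ethyl.
Putting it together: 3-chloro-4-ethyldodecanoic acid.

3-chloro-4-ethyldodecanoic acid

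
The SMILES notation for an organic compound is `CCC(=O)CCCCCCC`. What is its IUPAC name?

The longest chain bearing the carbonyl is 10 carbons long (decane).
The principal characteristic group is a ketone (C=O on an internal carbon), named with the suffix -one.
Choose the numbering such that numbering from this end puts the carbonyl group at C-3 rather than C-8.
With this numbering: the carbonyl at C-3.
Assembling the pieces gives decan-3-one.

decan-3-one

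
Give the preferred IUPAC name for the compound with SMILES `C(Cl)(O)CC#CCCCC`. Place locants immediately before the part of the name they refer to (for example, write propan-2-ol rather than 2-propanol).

Counting along the main chain through the –OH group and the multiple bond gives 8 carbons: the parent is octane.
An alcohol (–OH) is the principal characteristic group, giving the suffix -ol.
The chain contains a C≡C triple bond, so the unsaturation ending is -yne.
The numbering direction is chosen so that numbering from this end puts the hydroxyl group at C-1 rather than C-8.
With this numbering: the hydroxyl at C-1; the triple bond between C-3 and C-4; a chloro group at C-1.
Putting it together: 1-chlorooct-3-yn-1-ol.

1-chlorooct-3-yn-1-ol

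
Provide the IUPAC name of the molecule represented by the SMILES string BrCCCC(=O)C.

5-bromopentan-2-one

The longest carbon chain that includes the carbonyl has 5 carbons, so the parent hydride is pentane.
The principal characteristic group is a ketone (C=O on an internal carbon), named with the suffix -one.
Choose the numbering such that numbering from this end puts the carbonyl group at C-2 rather than C-4.
That gives the carbonyl at C-2; a bromo group at C-5.
The name is 5-bromopentan-2-one.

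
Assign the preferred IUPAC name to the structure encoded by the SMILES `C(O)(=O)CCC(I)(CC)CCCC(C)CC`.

The longest carbon chain that includes the –COOH group has 10 carbons, so the parent hydride is decane.
The principal characteristic group is a carboxylic acid (terminal –COOH), named with the suffix -oic acid.
The numbering direction is chosen so that the carboxylic acid carbon is C-1 by definition.
That gives an ethyl group at C-4; an iodo group at C-4; a methyl group at C-8.
Substituent prefixes are cited in alphabetical order (multiplying prefixes like di-/tri- are ignored for ordering).
Putting it together: 4-ethyl-4-iodo-8-methyldecanoic acid.

4-ethyl-4-iodo-8-methyldecanoic acid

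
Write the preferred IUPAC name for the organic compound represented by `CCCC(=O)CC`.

hexan-3-one

The longest carbon chain that includes the carbonyl has 6 carbons, so the parent hydride is hexane.
The principal characteristic group is a ketone (C=O on an internal carbon), named with the suffix -one.
The numbering direction is chosen so that numbering from this end puts the carbonyl group at C-3 rather than C-4.
This places the carbonyl at C-3.
Assembling the pieces gives hexan-3-one.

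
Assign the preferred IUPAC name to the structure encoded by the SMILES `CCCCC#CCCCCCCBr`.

Counting along the main chain through the multiple bond gives 12 carbons: the parent is dodecane.
There is one C≡C triple bond, indicated by the ending -yne.
The numbering direction is chosen so that numbering from this end puts the triple bond at C-5 rather than C-7.
That gives the triple bond between C-5 and C-6; a bromo group at C-12.
The name is 12-bromododec-5-yne.

12-bromododec-5-yne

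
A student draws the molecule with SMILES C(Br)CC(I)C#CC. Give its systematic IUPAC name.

6-bromo-4-iodohex-2-yne

The longest chain bearing the multiple bond is 6 carbons long (hexane).
There is one C≡C triple bond, indicated by the ending -yne.
Choose the numbering such that numbering from this end puts the triple bond at C-2 rather than C-4.
With this numbering: the triple bond between C-2 and C-3; a bromo group at C-6; an iodo group at C-4.
Substituent prefixes are cited in alphabetical order (multiplying prefixes like di-/tri- are ignored for ordering).
The name is 6-bromo-4-iodohex-2-yne.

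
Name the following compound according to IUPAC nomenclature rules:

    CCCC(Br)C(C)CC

4-bromo-3-methylheptane

The parent chain contains 7 carbons (heptane).
Choose the numbering such that the substituent locant set {3,4} is lower than {4,5} at the first point of difference.
With this numbering: a bromo group at C-4; a methyl group at C-3.
The substituents are ordered alphabetically, ignoring any di-/tri- multipliers.
Putting it together: 4-bromo-3-methylheptane.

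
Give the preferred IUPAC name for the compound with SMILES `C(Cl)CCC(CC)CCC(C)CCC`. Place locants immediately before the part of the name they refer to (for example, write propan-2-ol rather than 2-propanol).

1-chloro-4-ethyl-7-methyldecane

The longest continuous carbon chain has 10 atoms, so the parent hydride is decane.
Number the chain so that the substituent locant set {1,4,7} is lower than {4,7,10} at the first point of difference.
With this numbering: a chloro group at C-1; an ethyl group at C-4; a methyl group at C-7.
The substituents are ordered alphabetically, ignoring any di-/tri- multipliers.
Putting it together: 1-chloro-4-ethyl-7-methyldecane.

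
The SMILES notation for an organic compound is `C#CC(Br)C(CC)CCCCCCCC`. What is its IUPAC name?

The longest carbon chain that includes the multiple bond has 12 carbons, so the parent hydride is dodecane.
There is one C≡C triple bond, indicated by the ending -yne.
The numbering direction is chosen so that numbering from this end puts the triple bond at C-1 rather than C-11.
With this numbering: the triple bond between C-1 and C-2; a bromo group at C-3; an ethyl group at C-4.
The substituents are ordered alphabetically, ignoring any di-/tri- multipliers.
Assembling the pieces gives 3-bromo-4-ethyldodec-1-yne.

3-bromo-4-ethyldodec-1-yne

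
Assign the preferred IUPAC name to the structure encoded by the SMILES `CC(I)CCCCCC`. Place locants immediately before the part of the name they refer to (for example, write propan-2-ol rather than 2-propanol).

2-iodooctane

The longest carbon chain is 8 atoms: the parent is octane.
The numbering direction is chosen so that the substituent locant set {2} is lower than {7} at the first point of difference.
This places an iodo group at C-2.
Putting it together: 2-iodooctane.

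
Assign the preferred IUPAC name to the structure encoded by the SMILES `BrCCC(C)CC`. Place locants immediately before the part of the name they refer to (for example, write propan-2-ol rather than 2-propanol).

1-bromo-3-methylpentane

The longest continuous carbon chain has 5 atoms, so the parent hydride is pentane.
The numbering direction is chosen so that the substituent locant set {1,3} is lower than {3,5} at the first point of difference.
This places a bromo group at C-1; a methyl group at C-3.
The substituents are ordered alphabetically, ignoring any di-/tri- multipliers.
Putting it together: 1-bromo-3-methylpentane.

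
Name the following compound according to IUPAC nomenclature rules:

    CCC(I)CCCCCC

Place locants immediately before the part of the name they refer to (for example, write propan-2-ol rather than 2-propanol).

The parent chain contains 9 carbons (nonane).
Number the chain so that the substituent locant set {3} is lower than {7} at the first point of difference.
With this numbering: an iodo group at C-3.
The name is 3-iodononane.

3-iodononane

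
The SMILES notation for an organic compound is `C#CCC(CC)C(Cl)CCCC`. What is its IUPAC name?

5-chloro-4-ethylnon-1-yne

The longest chain bearing the multiple bond is 9 carbons long (nonane).
There is one C≡C triple bond, indicated by the ending -yne.
The numbering direction is chosen so that numbering from this end puts the triple bond at C-1 rather than C-8.
That gives the triple bond between C-1 and C-2; a chloro group at C-5; an ethyl group at C-4.
The substituents are ordered alphabetically, ignoring any di-/tri- multipliers.
The name is 5-chloro-4-ethylnon-1-yne.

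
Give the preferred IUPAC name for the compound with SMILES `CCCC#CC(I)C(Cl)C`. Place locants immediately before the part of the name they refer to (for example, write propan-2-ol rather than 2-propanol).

The longest carbon chain that includes the multiple bond has 8 carbons, so the parent hydride is octane.
A C≡C triple bond in the chain gives the infix -yne-.
Number the chain so that the substituent locant set {2,3} is lower than {6,7} at the first point of difference.
This places the triple bond between C-4 and C-5; a chloro group at C-2; an iodo group at C-3.
Prefixes are listed alphabetically: chloro, iodo.
Assembling the pieces gives 2-chloro-3-iodooct-4-yne.

2-chloro-3-iodooct-4-yne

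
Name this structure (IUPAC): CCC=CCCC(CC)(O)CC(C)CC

5-ethyl-3-methylundec-8-en-5-ol

The longest carbon chain that includes the –OH group and the multiple bond has 11 carbons, so the parent hydride is undecane.
The principal characteristic group is an alcohol (–OH), named with the suffix -ol.
There is one C=C double bond, indicated by the ending -ene.
Choose the numbering such that numbering from this end puts the hydroxyl group at C-5 rather than C-7.
With this numbering: the hydroxyl at C-5; the double bond between C-8 and C-9; an ethyl group at C-5; a methyl group at C-3.
The substituents are ordered alphabetically, ignoring any di-/tri- multipliers.
Assembling the pieces gives 5-ethyl-3-methylundec-8-en-5-ol.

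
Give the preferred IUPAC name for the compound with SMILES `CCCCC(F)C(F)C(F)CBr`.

The parent chain contains 8 carbons (octane).
Choose the numbering such that the substituent locant set {1,2,3,4} is lower than {5,6,7,8} at the first point of difference.
With this numbering: a bromo group at C-1; fluoro groups at C-2 and C-3 and C-4.
Prefixes are listed alphabetically: bromo, fluoro.
Assembling the pieces gives 1-bromo-2,3,4-trifluorooctane.

1-bromo-2,3,4-trifluorooctane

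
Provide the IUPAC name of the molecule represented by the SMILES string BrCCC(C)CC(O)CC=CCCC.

1-bromo-3-methylundec-7-en-5-ol

The longest carbon chain that includes the –OH group and the multiple bond has 11 carbons, so the parent hydride is undecane.
The highest-priority functional group is an alcohol (–OH), so the name ends in -ol.
There is one C=C double bond, indicated by the ending -ene.
The numbering direction is chosen so that numbering from this end puts the hydroxyl group at C-5 rather than C-7.
With this numbering: the hydroxyl at C-5; the double bond between C-7 and C-8; a bromo group at C-1; a methyl group at C-3.
Substituent prefixes are cited in alphabetical order (multiplying prefixes like di-/tri- are ignored for ordering).
Assembling the pieces gives 1-bromo-3-methylundec-7-en-5-ol.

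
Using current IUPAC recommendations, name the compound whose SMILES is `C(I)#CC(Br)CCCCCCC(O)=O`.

8-bromo-10-iododec-9-ynoic acid

The longest carbon chain that includes the –COOH group and the multiple bond has 10 carbons, so the parent hydride is decane.
The principal characteristic group is a carboxylic acid (terminal –COOH), named with the suffix -oic acid.
A C≡C triple bond in the chain gives the infix -yne-.
Choose the numbering such that the carboxylic acid carbon is C-1 by definition.
That gives the triple bond between C-9 and C-10; a bromo group at C-8; an iodo group at C-10.
Substituent prefixes are cited in alphabetical order (multiplying prefixes like di-/tri- are ignored for ordering).
Putting it together: 8-bromo-10-iododec-9-ynoic acid.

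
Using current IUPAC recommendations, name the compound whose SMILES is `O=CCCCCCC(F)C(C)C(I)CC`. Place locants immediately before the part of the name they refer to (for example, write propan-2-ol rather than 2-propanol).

The longest chain bearing the –CHO group is 11 carbons long (undecane).
The highest-priority functional group is an aldehyde (terminal –CHO), so the name ends in -al.
Number the chain so that the aldehyde carbon is C-1 by definition.
This places a fluoro group at C-7; an iodo group at C-9; a methyl group at C-8.
Substituent prefixes are cited in alphabetical order (multiplying prefixes like di-/tri- are ignored for ordering).
Putting it together: 7-fluoro-9-iodo-8-methylundecanal.

7-fluoro-9-iodo-8-methylundecanal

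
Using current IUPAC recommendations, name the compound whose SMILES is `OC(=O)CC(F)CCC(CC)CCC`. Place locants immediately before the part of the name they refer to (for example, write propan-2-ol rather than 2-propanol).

Counting along the main chain through the –COOH group gives 9 carbons: the parent is nonane.
The highest-priority functional group is a carboxylic acid (terminal –COOH), so the name ends in -oic acid.
Choose the numbering such that the carboxylic acid carbon is C-1 by definition.
This places an ethyl group at C-6; a fluoro group at C-3.
The substituents are ordered alphabetically, ignoring any di-/tri- multipliers.
Assembling the pieces gives 6-ethyl-3-fluorononanoic acid.

6-ethyl-3-fluorononanoic acid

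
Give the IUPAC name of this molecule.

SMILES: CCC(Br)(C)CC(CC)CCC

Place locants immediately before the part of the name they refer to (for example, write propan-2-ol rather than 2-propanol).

3-bromo-5-ethyl-3-methyloctane

The longest carbon chain is 8 atoms: the parent is octane.
The numbering direction is chosen so that the substituent locant set {3,3,5} is lower than {4,6,6} at the first point of difference.
This places a bromo group at C-3; an ethyl group at C-5; a methyl group at C-3.
The substituents are ordered alphabetically, ignoring any di-/tri- multipliers.
Assembling the pieces gives 3-bromo-5-ethyl-3-methyloctane.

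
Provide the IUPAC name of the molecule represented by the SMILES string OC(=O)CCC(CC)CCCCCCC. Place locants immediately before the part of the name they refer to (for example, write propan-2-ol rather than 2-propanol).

Counting along the main chain through the –COOH group gives 11 carbons: the parent is undecane.
The highest-priority functional group is a carboxylic acid (terminal –COOH), so the name ends in -oic acid.
Choose the numbering such that the carboxylic acid carbon is C-1 by definition.
This places an ethyl group at C-4.
The name is 4-ethylundecanoic acid.

4-ethylundecanoic acid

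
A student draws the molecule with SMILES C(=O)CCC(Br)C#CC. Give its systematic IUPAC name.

4-bromohept-5-ynal

Counting along the main chain through the –CHO group and the multiple bond gives 7 carbons: the parent is heptane.
The principal characteristic group is an aldehyde (terminal –CHO), named with the suffix -al.
A C≡C triple bond in the chain gives the infix -yne-.
Number the chain so that the aldehyde carbon is C-1 by definition.
This places the triple bond between C-5 and C-6; a bromo group at C-4.
The name is 4-bromohept-5-ynal.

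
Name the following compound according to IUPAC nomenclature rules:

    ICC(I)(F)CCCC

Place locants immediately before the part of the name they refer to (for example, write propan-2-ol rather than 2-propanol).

The parent chain contains 6 carbons (hexane).
Number the chain so that the substituent locant set {1,2,2} is lower than {5,5,6} at the first point of difference.
With this numbering: a fluoro group at C-2; iodo groups at C-1 and C-2.
The substituents are ordered alphabetically, ignoring any di-/tri- multipliers.
Putting it together: 2-fluoro-1,2-diiodohexane.

2-fluoro-1,2-diiodohexane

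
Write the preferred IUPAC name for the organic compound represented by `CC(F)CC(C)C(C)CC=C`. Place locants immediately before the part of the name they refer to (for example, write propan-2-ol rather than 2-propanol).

7-fluoro-4,5-dimethyloct-1-ene

The longest carbon chain that includes the multiple bond has 8 carbons, so the parent hydride is octane.
A C=C double bond in the chain gives the infix -ene-.
The numbering direction is chosen so that numbering from this end puts the double bond at C-1 rather than C-7.
With this numbering: the double bond between C-1 and C-2; a fluoro group at C-7; methyl groups at C-4 and C-5.
The substituents are ordered alphabetically, ignoring any di-/tri- multipliers.
Assembling the pieces gives 7-fluoro-4,5-dimethyloct-1-ene.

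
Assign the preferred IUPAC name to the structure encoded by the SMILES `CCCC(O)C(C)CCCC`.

The longest chain bearing the –OH group is 9 carbons long (nonane).
The highest-priority functional group is an alcohol (–OH), so the name ends in -ol.
The numbering direction is chosen so that numbering from this end puts the hydroxyl group at C-4 rather than C-6.
With this numbering: the hydroxyl at C-4; a methyl group at C-5.
Putting it together: 5-methylnonan-4-ol.

5-methylnonan-4-ol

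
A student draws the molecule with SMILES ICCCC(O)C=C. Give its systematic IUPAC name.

6-iodohex-1-en-3-ol

The longest chain bearing the –OH group and the multiple bond is 6 carbons long (hexane).
An alcohol (–OH) is the principal characteristic group, giving the suffix -ol.
There is one C=C double bond, indicated by the ending -ene.
The numbering direction is chosen so that numbering from this end puts the hydroxyl group at C-3 rather than C-4.
With this numbering: the hydroxyl at C-3; the double bond between C-1 and C-2; an iodo group at C-6.
Assembling the pieces gives 6-iodohex-1-en-3-ol.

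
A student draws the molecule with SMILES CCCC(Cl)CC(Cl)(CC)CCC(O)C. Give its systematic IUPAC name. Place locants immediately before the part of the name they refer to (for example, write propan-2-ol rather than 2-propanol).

5,7-dichloro-5-ethyldecan-2-ol

The longest chain bearing the –OH group is 10 carbons long (decane).
The principal characteristic group is an alcohol (–OH), named with the suffix -ol.
Number the chain so that numbering from this end puts the hydroxyl group at C-2 rather than C-9.
With this numbering: the hydroxyl at C-2; chloro groups at C-5 and C-7; an ethyl group at C-5.
Substituent prefixes are cited in alphabetical order (multiplying prefixes like di-/tri- are ignored for ordering).
Assembling the pieces gives 5,7-dichloro-5-ethyldecan-2-ol.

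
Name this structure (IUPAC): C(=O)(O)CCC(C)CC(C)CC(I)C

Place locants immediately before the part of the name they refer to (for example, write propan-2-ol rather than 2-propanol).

The longest chain bearing the –COOH group is 9 carbons long (nonane).
The highest-priority functional group is a carboxylic acid (terminal –COOH), so the name ends in -oic acid.
Number the chain so that the carboxylic acid carbon is C-1 by definition.
This places an iodo group at C-8; methyl groups at C-4 and C-6.
Substituent prefixes are cited in alphabetical order (multiplying prefixes like di-/tri- are ignored for ordering).
The name is 8-iodo-4,6-dimethylnonanoic acid.

8-iodo-4,6-dimethylnonanoic acid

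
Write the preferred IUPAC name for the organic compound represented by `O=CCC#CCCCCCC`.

dec-3-ynal

Counting along the main chain through the –CHO group and the multiple bond gives 10 carbons: the parent is decane.
The principal characteristic group is an aldehyde (terminal –CHO), named with the suffix -al.
There is one C≡C triple bond, indicated by the ending -yne.
Number the chain so that the aldehyde carbon is C-1 by definition.
With this numbering: the triple bond between C-3 and C-4.
Putting it together: dec-3-ynal.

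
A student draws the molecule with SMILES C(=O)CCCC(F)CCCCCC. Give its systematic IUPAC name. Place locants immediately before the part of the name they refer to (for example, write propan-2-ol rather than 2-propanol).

The longest chain bearing the –CHO group is 11 carbons long (undecane).
The highest-priority functional group is an aldehyde (terminal –CHO), so the name ends in -al.
The numbering direction is chosen so that the aldehyde carbon is C-1 by definition.
With this numbering: a fluoro group at C-5.
Putting it together: 5-fluoroundecanal.

5-fluoroundecanal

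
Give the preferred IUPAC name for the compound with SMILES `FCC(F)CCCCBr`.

The longest continuous carbon chain has 6 atoms, so the parent hydride is hexane.
The numbering direction is chosen so that the substituent locant set {1,2,6} is lower than {1,5,6} at the first point of difference.
That gives a bromo group at C-6; fluoro groups at C-1 and C-2.
The substituents are ordered alphabetically, ignoring any di-/tri- multipliers.
Assembling the pieces gives 6-bromo-1,2-difluorohexane.

6-bromo-1,2-difluorohexane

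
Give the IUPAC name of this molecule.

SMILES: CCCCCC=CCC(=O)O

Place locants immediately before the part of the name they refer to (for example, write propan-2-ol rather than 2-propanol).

non-3-enoic acid

The longest carbon chain that includes the –COOH group and the multiple bond has 9 carbons, so the parent hydride is nonane.
The principal characteristic group is a carboxylic acid (terminal –COOH), named with the suffix -oic acid.
A C=C double bond in the chain gives the infix -ene-.
The numbering direction is chosen so that the carboxylic acid carbon is C-1 by definition.
This places the double bond between C-3 and C-4.
The name is non-3-enoic acid.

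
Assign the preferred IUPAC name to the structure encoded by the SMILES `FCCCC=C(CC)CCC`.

The longest carbon chain that includes the multiple bond has 8 carbons, so the parent hydride is octane.
A C=C double bond in the chain gives the infix -ene-.
Choose the numbering such that the substituent locant set {1,5} is lower than {4,8} at the first point of difference.
That gives the double bond between C-4 and C-5; an ethyl group at C-5; a fluoro group at C-1.
Substituent prefixes are cited in alphabetical order (multiplying prefixes like di-/tri- are ignored for ordering).
The name is 5-ethyl-1-fluorooct-4-ene.

5-ethyl-1-fluorooct-4-ene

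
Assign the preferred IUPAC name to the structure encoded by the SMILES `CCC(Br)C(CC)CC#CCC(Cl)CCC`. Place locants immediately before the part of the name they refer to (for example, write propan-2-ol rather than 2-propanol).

3-bromo-9-chloro-4-ethyldodec-6-yne

The longest chain bearing the multiple bond is 12 carbons long (dodecane).
A C≡C triple bond in the chain gives the infix -yne-.
Choose the numbering such that the substituent locant set {3,4,9} is lower than {4,9,10} at the first point of difference.
That gives the triple bond between C-6 and C-7; a bromo group at C-3; a chloro group at C-9; an ethyl group at C-4.
Prefixes are listed alphabetically: bromo, chloro, ethyl.
Putting it together: 3-bromo-9-chloro-4-ethyldodec-6-yne.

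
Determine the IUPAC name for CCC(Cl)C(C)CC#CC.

6-chloro-5-methyloct-2-yne

Counting along the main chain through the multiple bond gives 8 carbons: the parent is octane.
The chain contains a C≡C triple bond, so the unsaturation ending is -yne.
The numbering direction is chosen so that numbering from this end puts the triple bond at C-2 rather than C-6.
This places the triple bond between C-2 and C-3; a chloro group at C-6; a methyl group at C-5.
Substituent prefixes are cited in alphabetical order (multiplying prefixes like di-/tri- are ignored for ordering).
Putting it together: 6-chloro-5-methyloct-2-yne.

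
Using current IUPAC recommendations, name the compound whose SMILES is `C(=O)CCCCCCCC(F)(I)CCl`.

10-chloro-9-fluoro-9-iododecanal

The longest carbon chain that includes the –CHO group has 10 carbons, so the parent hydride is decane.
An aldehyde (terminal –CHO) is the principal characteristic group, giving the suffix -al.
Choose the numbering such that the aldehyde carbon is C-1 by definition.
That gives a chloro group at C-10; a fluoro group at C-9; an iodo group at C-9.
The substituents are ordered alphabetically, ignoring any di-/tri- multipliers.
The name is 10-chloro-9-fluoro-9-iododecanal.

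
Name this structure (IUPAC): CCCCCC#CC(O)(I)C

The longest chain bearing the –OH group and the multiple bond is 9 carbons long (nonane).
The highest-priority functional group is an alcohol (–OH), so the name ends in -ol.
The chain contains a C≡C triple bond, so the unsaturation ending is -yne.
The numbering direction is chosen so that numbering from this end puts the hydroxyl group at C-2 rather than C-8.
This places the hydroxyl at C-2; the triple bond between C-3 and C-4; an iodo group at C-2.
Putting it together: 2-iodonon-3-yn-2-ol.

2-iodonon-3-yn-2-ol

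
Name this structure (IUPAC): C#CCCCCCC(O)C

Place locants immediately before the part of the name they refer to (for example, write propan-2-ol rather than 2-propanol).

non-8-yn-2-ol

The longest chain bearing the –OH group and the multiple bond is 9 carbons long (nonane).
The principal characteristic group is an alcohol (–OH), named with the suffix -ol.
The chain contains a C≡C triple bond, so the unsaturation ending is -yne.
Number the chain so that numbering from this end puts the hydroxyl group at C-2 rather than C-8.
This places the hydroxyl at C-2; the triple bond between C-8 and C-9.
Assembling the pieces gives non-8-yn-2-ol.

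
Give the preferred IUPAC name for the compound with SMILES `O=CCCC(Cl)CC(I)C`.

4-chloro-6-iodoheptanal

The longest carbon chain that includes the –CHO group has 7 carbons, so the parent hydride is heptane.
An aldehyde (terminal –CHO) is the principal characteristic group, giving the suffix -al.
Number the chain so that the aldehyde carbon is C-1 by definition.
With this numbering: a chloro group at C-4; an iodo group at C-6.
Prefixes are listed alphabetically: chloro, iodo.
The name is 4-chloro-6-iodoheptanal.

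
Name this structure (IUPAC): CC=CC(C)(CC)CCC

The longest chain bearing the multiple bond is 7 carbons long (heptane).
The chain contains a C=C double bond, so the unsaturation ending is -ene.
The numbering direction is chosen so that numbering from this end puts the double bond at C-2 rather than C-5.
With this numbering: the double bond between C-2 and C-3; an ethyl group at C-4; a methyl group at C-4.
The substituents are ordered alphabetically, ignoring any di-/tri- multipliers.
The name is 4-ethyl-4-methylhept-2-ene.

4-ethyl-4-methylhept-2-ene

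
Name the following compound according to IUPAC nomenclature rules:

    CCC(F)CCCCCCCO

Counting along the main chain through the –OH group gives 10 carbons: the parent is decane.
An alcohol (–OH) is the principal characteristic group, giving the suffix -ol.
Number the chain so that numbering from this end puts the hydroxyl group at C-1 rather than C-10.
That gives the hydroxyl at C-1; a fluoro group at C-8.
The name is 8-fluorodecan-1-ol.

8-fluorodecan-1-ol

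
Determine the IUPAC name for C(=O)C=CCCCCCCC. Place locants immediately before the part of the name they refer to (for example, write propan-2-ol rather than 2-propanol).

The longest chain bearing the –CHO group and the multiple bond is 10 carbons long (decane).
The principal characteristic group is an aldehyde (terminal –CHO), named with the suffix -al.
A C=C double bond in the chain gives the infix -ene-.
Number the chain so that the aldehyde carbon is C-1 by definition.
With this numbering: the double bond between C-2 and C-3.
Putting it together: dec-2-enal.

dec-2-enal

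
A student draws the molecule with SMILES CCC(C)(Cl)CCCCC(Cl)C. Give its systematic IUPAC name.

The parent chain contains 9 carbons (nonane).
The numbering direction is chosen so that the substituent locant set {2,7,7} is lower than {3,3,8} at the first point of difference.
That gives chloro groups at C-2 and C-7; a methyl group at C-7.
Substituent prefixes are cited in alphabetical order (multiplying prefixes like di-/tri- are ignored for ordering).
Putting it together: 2,7-dichloro-7-methylnonane.

2,7-dichloro-7-methylnonane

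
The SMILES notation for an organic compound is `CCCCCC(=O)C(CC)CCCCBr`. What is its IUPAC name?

Counting along the main chain through the carbonyl gives 11 carbons: the parent is undecane.
The principal characteristic group is a ketone (C=O on an internal carbon), named with the suffix -one.
Number the chain so that the substituent locant set {1,5} is lower than {7,11} at the first point of difference.
This places the carbonyl at C-6; a bromo group at C-1; an ethyl group at C-5.
Prefixes are listed alphabetically: bromo, ethyl.
Putting it together: 1-bromo-5-ethylundecan-6-one.

1-bromo-5-ethylundecan-6-one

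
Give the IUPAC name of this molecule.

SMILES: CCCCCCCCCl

The parent chain contains 8 carbons (octane).
Number the chain so that the substituent locant set {1} is lower than {8} at the first point of difference.
With this numbering: a chloro group at C-1.
Putting it together: 1-chlorooctane.

1-chlorooctane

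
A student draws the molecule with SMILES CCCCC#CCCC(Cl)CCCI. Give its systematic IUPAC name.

9-chloro-12-iodododec-5-yne

The longest carbon chain that includes the multiple bond has 12 carbons, so the parent hydride is dodecane.
There is one C≡C triple bond, indicated by the ending -yne.
Number the chain so that numbering from this end puts the triple bond at C-5 rather than C-7.
This places the triple bond between C-5 and C-6; a chloro group at C-9; an iodo group at C-12.
Prefixes are listed alphabetically: chloro, iodo.
Putting it together: 9-chloro-12-iodododec-5-yne.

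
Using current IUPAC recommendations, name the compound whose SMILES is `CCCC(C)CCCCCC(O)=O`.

7-methyldecanoic acid

The longest carbon chain that includes the –COOH group has 10 carbons, so the parent hydride is decane.
The principal characteristic group is a carboxylic acid (terminal –COOH), named with the suffix -oic acid.
Choose the numbering such that the carboxylic acid carbon is C-1 by definition.
That gives a methyl group at C-7.
Putting it together: 7-methyldecanoic acid.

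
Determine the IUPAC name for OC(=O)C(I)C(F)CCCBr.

The longest carbon chain that includes the –COOH group has 6 carbons, so the parent hydride is hexane.
A carboxylic acid (terminal –COOH) is the principal characteristic group, giving the suffix -oic acid.
Choose the numbering such that the carboxylic acid carbon is C-1 by definition.
With this numbering: a bromo group at C-6; a fluoro group at C-3; an iodo group at C-2.
Substituent prefixes are cited in alphabetical order (multiplying prefixes like di-/tri- are ignored for ordering).
Assembling the pieces gives 6-bromo-3-fluoro-2-iodohexanoic acid.

6-bromo-3-fluoro-2-iodohexanoic acid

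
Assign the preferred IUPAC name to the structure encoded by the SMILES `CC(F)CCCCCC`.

The parent chain contains 8 carbons (octane).
Choose the numbering such that the substituent locant set {2} is lower than {7} at the first point of difference.
With this numbering: a fluoro group at C-2.
Assembling the pieces gives 2-fluorooctane.

2-fluorooctane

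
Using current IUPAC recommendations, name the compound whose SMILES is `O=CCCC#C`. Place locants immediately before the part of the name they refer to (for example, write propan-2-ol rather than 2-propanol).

Counting along the main chain through the –CHO group and the multiple bond gives 5 carbons: the parent is pentane.
The principal characteristic group is an aldehyde (terminal –CHO), named with the suffix -al.
The chain contains a C≡C triple bond, so the unsaturation ending is -yne.
Number the chain so that the aldehyde carbon is C-1 by definition.
This places the triple bond between C-4 and C-5.
Putting it together: pent-4-ynal.

pent-4-ynal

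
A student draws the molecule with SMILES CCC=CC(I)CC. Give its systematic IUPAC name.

The longest chain bearing the multiple bond is 7 carbons long (heptane).
A C=C double bond in the chain gives the infix -ene-.
Choose the numbering such that numbering from this end puts the double bond at C-3 rather than C-4.
This places the double bond between C-3 and C-4; an iodo group at C-5.
The name is 5-iodohept-3-ene.

5-iodohept-3-ene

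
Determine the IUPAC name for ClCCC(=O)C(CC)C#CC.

1-chloro-4-ethylhept-5-yn-3-one

Counting along the main chain through the carbonyl and the multiple bond gives 7 carbons: the parent is heptane.
A ketone (C=O on an internal carbon) is the principal characteristic group, giving the suffix -one.
A C≡C triple bond in the chain gives the infix -yne-.
Number the chain so that numbering from this end puts the carbonyl group at C-3 rather than C-5.
That gives the carbonyl at C-3; the triple bond between C-5 and C-6; a chloro group at C-1; an ethyl group at C-4.
Prefixes are listed alphabetically: chloro, ethyl.
The name is 1-chloro-4-ethylhept-5-yn-3-one.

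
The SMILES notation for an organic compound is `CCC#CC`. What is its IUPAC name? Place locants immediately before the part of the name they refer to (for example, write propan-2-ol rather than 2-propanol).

The longest chain bearing the multiple bond is 5 carbons long (pentane).
There is one C≡C triple bond, indicated by the ending -yne.
The numbering direction is chosen so that numbering from this end puts the triple bond at C-2 rather than C-3.
With this numbering: the triple bond between C-2 and C-3.
The name is pent-2-yne.

pent-2-yne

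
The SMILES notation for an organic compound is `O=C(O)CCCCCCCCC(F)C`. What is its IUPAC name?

10-fluoroundecanoic acid

The longest chain bearing the –COOH group is 11 carbons long (undecane).
A carboxylic acid (terminal –COOH) is the principal characteristic group, giving the suffix -oic acid.
The numbering direction is chosen so that the carboxylic acid carbon is C-1 by definition.
That gives a fluoro group at C-10.
Putting it together: 10-fluoroundecanoic acid.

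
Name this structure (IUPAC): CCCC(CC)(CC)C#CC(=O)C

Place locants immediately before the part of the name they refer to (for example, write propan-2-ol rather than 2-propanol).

5,5-diethyloct-3-yn-2-one

The longest chain bearing the carbonyl and the multiple bond is 8 carbons long (octane).
The principal characteristic group is a ketone (C=O on an internal carbon), named with the suffix -one.
The chain contains a C≡C triple bond, so the unsaturation ending is -yne.
The numbering direction is chosen so that numbering from this end puts the carbonyl group at C-2 rather than C-7.
That gives the carbonyl at C-2; the triple bond between C-3 and C-4; two ethyl groups at C-5.
Putting it together: 5,5-diethyloct-3-yn-2-one.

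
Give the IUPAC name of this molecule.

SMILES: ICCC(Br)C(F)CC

3-bromo-4-fluoro-1-iodohexane

The longest carbon chain is 6 atoms: the parent is hexane.
Number the chain so that the substituent locant set {1,3,4} is lower than {3,4,6} at the first point of difference.
That gives a bromo group at C-3; a fluoro group at C-4; an iodo group at C-1.
Substituent prefixes are cited in alphabetical order (multiplying prefixes like di-/tri- are ignored for ordering).
Putting it together: 3-bromo-4-fluoro-1-iodohexane.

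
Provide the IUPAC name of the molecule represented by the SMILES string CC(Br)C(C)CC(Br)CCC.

The longest carbon chain is 8 atoms: the parent is octane.
The numbering direction is chosen so that the substituent locant set {2,3,5} is lower than {4,6,7} at the first point of difference.
With this numbering: bromo groups at C-2 and C-5; a methyl group at C-3.
Substituent prefixes are cited in alphabetical order (multiplying prefixes like di-/tri- are ignored for ordering).
Putting it together: 2,5-dibromo-3-methyloctane.

2,5-dibromo-3-methyloctane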